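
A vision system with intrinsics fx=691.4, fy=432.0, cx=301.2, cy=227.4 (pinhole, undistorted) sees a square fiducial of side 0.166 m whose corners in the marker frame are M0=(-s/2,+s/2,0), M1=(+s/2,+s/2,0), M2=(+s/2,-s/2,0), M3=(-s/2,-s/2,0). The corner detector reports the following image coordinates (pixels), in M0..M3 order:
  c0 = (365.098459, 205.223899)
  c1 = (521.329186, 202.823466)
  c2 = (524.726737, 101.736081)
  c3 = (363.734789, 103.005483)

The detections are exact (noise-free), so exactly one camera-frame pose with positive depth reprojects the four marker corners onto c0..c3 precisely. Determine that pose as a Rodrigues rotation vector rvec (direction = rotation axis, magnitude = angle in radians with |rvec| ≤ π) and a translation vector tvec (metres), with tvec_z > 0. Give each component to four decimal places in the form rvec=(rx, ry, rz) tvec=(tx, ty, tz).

rvec=(0.1294, -0.0520, -0.0237) tvec=(0.1479, -0.1216, 0.7151)

Intrinsics K: fx=691.4, fy=432.0, cx=301.2, cy=227.4
Marker side s = 0.166 m; corners in marker frame (Z=0):
  M0 = (-0.0830, +0.0830, 0)
  M1 = (+0.0830, +0.0830, 0)
  M2 = (+0.0830, -0.0830, 0)
  M3 = (-0.0830, -0.0830, 0)
Detected image corners:
  c0 = (365.098459, 205.223899) px
  c1 = (521.329186, 202.823466) px
  c2 = (524.726737, 101.736081) px
  c3 = (363.734789, 103.005483) px
Planar DLT: solve 8×8 A·h = b for H (H[2,2]=1):
  H  [+986.46736 +74.22950 +444.17737]
  H  [-0.33539 +640.11905 +153.95664]
  H  [+0.07030 +0.18128 +1.00000]
B = K⁻¹H; ‖b₁‖=1.398422, ‖b₂‖=1.398422; λ = 2/(‖b₁‖+‖b₂‖) = 0.715092, sign → tz>0 ⇒ λ=+0.715092
r₁ = λ·B[:,0] = (+0.99837,-0.02702,+0.05027); r₂ = λ·B[:,1] = (+0.02030,+0.99135,+0.12963)
r₃ = r₁×r₂ = (-0.05334,-0.12840,+0.99029); SVD([r₁ r₂ r₃]) → R = UVᵀ:
  R  [+0.99837 +0.02030 -0.05334]
  R  [-0.02702 +0.99135 -0.12840]
  R  [+0.05027 +0.12963 +0.99029]
t = (+0.14788, -0.12157, +0.71509) m
tr R = 2.980011; θ = arccos((tr R − 1)/2) = 0.141500 rad = 8.107°
axis k = ((R−Rᵀ)₃₂, (R−Rᵀ)₁₃, (R−Rᵀ)₂₁) / (2 sinθ) = (+0.914837, -0.367330, -0.167755)
rvec = θ·k = (+0.129450, -0.051977, -0.023737)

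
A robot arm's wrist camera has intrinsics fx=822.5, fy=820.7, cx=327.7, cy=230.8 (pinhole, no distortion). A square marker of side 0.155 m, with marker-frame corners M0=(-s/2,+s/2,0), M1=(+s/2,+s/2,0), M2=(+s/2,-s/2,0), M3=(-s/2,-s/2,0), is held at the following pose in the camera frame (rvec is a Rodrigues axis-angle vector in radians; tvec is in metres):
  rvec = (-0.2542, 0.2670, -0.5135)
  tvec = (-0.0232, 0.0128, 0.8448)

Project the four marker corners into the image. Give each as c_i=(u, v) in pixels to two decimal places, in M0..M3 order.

c0=(275.05, 346.43) c1=(405.59, 269.71) c2=(334.53, 142.24) c3=(213.29, 219.04)

Intrinsics K: fx=822.5, fy=820.7, cx=327.7, cy=230.8
Marker side s = 0.155 m; corners in marker frame (Z=0):
  M0 = (-0.0775, +0.0775, 0)
  M1 = (+0.0775, +0.0775, 0)
  M2 = (+0.0775, -0.0775, 0)
  M3 = (-0.0775, -0.0775, 0)
rvec = (-0.2542, 0.2670, -0.5135), |rvec| = θ = 0.63213 rad = 36.218°
Rodrigues: sinθ=0.59086, 1−cosθ=0.19323; R = I + sinθ·[k]× + (1−cosθ)·[k]×²:
    [+0.83802 +0.44716 +0.31269]
    [-0.51280 +0.84124 +0.17131]
    [-0.18645 -0.30391 +0.93428]
t = (-0.0232, 0.0128, 0.8448) m
M0: Pc = R·M0+t = (-0.05349, +0.11774, +0.83570); u = 822.5·(-0.05349)/0.83570 + 327.7 = 275.0531, v = 820.7·(+0.11774)/0.83570 + 230.8 = 346.4254
M1: Pc = R·M1+t = (+0.07640, +0.03825, +0.80680); u = 822.5·(+0.07640)/0.80680 + 327.7 = 405.5881, v = 820.7·(+0.03825)/0.80680 + 230.8 = 269.7136
M2: Pc = R·M2+t = (+0.00709, -0.09214, +0.85390); u = 822.5·(+0.00709)/0.85390 + 327.7 = 334.5308, v = 820.7·(-0.09214)/0.85390 + 230.8 = 142.2443
M3: Pc = R·M3+t = (-0.12280, -0.01265, +0.88280); u = 822.5·(-0.12280)/0.88280 + 327.7 = 213.2872, v = 820.7·(-0.01265)/0.88280 + 230.8 = 219.0358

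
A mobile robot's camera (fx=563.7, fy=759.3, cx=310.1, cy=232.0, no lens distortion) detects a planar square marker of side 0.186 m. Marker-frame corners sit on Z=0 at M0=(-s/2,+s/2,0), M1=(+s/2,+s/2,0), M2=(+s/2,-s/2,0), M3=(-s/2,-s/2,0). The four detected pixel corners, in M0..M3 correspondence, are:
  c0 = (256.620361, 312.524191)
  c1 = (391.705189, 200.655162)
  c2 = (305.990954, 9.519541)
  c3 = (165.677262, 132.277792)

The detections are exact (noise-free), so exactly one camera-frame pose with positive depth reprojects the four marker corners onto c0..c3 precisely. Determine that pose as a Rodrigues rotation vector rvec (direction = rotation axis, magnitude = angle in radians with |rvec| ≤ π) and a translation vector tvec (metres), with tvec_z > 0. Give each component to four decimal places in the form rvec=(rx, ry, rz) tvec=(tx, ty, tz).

Intrinsics K: fx=563.7, fy=759.3, cx=310.1, cy=232.0
Marker side s = 0.186 m; corners in marker frame (Z=0):
  M0 = (-0.0930, +0.0930, 0)
  M1 = (+0.0930, +0.0930, 0)
  M2 = (+0.0930, -0.0930, 0)
  M3 = (-0.0930, -0.0930, 0)
Detected image corners:
  c0 = (256.620361, 312.524191) px
  c1 = (391.705189, 200.655162) px
  c2 = (305.990954, 9.519541) px
  c3 = (165.677262, 132.277792) px
Planar DLT: solve 8×8 A·h = b for H (H[2,2]=1):
  H  [+702.82046 +556.03314 +280.33739]
  H  [-651.63919 +1045.33208 +166.96447]
  H  [-0.13257 +0.28920 +1.00000]
B = K⁻¹H; ‖b₁‖=1.558172, ‖b₂‖=1.558172; λ = 2/(‖b₁‖+‖b₂‖) = 0.641778, sign → tz>0 ⇒ λ=+0.641778
r₁ = λ·B[:,0] = (+0.84697,-0.52478,-0.08508); r₂ = λ·B[:,1] = (+0.53095,+0.82683,+0.18560)
r₃ = r₁×r₂ = (-0.02705,-0.20237,+0.97894); SVD([r₁ r₂ r₃]) → R = UVᵀ:
  R  [+0.84697 +0.53095 -0.02705]
  R  [-0.52478 +0.82683 -0.20237]
  R  [-0.08508 +0.18560 +0.97894]
t = (-0.03389, -0.05497, +0.64178) m
tr R = 2.652737; θ = arccos((tr R − 1)/2) = 0.598168 rad = 34.272°
axis k = ((R−Rᵀ)₃₂, (R−Rᵀ)₁₃, (R−Rᵀ)₂₁) / (2 sinθ) = (+0.344478, +0.051525, -0.937379)
rvec = θ·k = (+0.206056, +0.030821, -0.560710)

rvec=(0.2061, 0.0308, -0.5607) tvec=(-0.0339, -0.0550, 0.6418)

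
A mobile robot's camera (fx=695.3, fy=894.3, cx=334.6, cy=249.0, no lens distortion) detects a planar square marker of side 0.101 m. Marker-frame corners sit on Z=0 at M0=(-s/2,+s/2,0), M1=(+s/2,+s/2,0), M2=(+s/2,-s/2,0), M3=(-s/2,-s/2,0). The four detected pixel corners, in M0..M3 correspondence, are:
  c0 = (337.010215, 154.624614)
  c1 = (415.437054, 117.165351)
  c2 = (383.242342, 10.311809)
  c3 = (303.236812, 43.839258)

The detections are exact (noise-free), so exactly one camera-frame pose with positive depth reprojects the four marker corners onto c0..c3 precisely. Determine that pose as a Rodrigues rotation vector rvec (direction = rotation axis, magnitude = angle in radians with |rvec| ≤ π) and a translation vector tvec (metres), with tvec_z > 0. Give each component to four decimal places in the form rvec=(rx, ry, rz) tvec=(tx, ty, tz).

rvec=(-0.0225, -0.2959, -0.3772) tvec=(0.0290, -0.1458, 0.7773)

Intrinsics K: fx=695.3, fy=894.3, cx=334.6, cy=249.0
Marker side s = 0.101 m; corners in marker frame (Z=0):
  M0 = (-0.0505, +0.0505, 0)
  M1 = (+0.0505, +0.0505, 0)
  M2 = (+0.0505, -0.0505, 0)
  M3 = (-0.0505, -0.0505, 0)
Detected image corners:
  c0 = (337.010215, 154.624614) px
  c1 = (415.437054, 117.165351) px
  c2 = (383.242342, 10.311809) px
  c3 = (303.236812, 43.839258) px
Planar DLT: solve 8×8 A·h = b for H (H[2,2]=1):
  H  [+917.98733 +341.74488 +360.51040]
  H  [-321.17921 +1080.52449 +81.26920]
  H  [+0.37163 +0.04258 +1.00000]
B = K⁻¹H; ‖b₁‖=1.286466, ‖b₂‖=1.286466; λ = 2/(‖b₁‖+‖b₂‖) = 0.777323, sign → tz>0 ⇒ λ=+0.777323
r₁ = λ·B[:,0] = (+0.88727,-0.35960,+0.28887); r₂ = λ·B[:,1] = (+0.36613,+0.92997,+0.03310)
r₃ = r₁×r₂ = (-0.28055,+0.07640,+0.95680); SVD([r₁ r₂ r₃]) → R = UVᵀ:
  R  [+0.88727 +0.36613 -0.28055]
  R  [-0.35960 +0.92997 +0.07640]
  R  [+0.28887 +0.03310 +0.95680]
t = (+0.02897, -0.14579, +0.77732) m
tr R = 2.774035; θ = arccos((tr R − 1)/2) = 0.479951 rad = 27.499°
axis k = ((R−Rᵀ)₃₂, (R−Rᵀ)₁₃, (R−Rᵀ)₂₁) / (2 sinθ) = (-0.046892, -0.616607, -0.785873)
rvec = θ·k = (-0.022506, -0.295941, -0.377181)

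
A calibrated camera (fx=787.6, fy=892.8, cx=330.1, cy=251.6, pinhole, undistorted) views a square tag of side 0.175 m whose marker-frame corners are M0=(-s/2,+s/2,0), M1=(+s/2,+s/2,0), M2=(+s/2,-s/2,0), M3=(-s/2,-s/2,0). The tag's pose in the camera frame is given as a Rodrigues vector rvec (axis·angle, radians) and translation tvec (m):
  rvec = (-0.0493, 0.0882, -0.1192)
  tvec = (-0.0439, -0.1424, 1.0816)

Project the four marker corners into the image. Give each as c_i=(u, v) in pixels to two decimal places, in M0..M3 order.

c0=(242.76, 214.51) c1=(369.01, 196.33) c2=(353.78, 53.21) c3=(228.83, 73.17)

Intrinsics K: fx=787.6, fy=892.8, cx=330.1, cy=251.6
Marker side s = 0.175 m; corners in marker frame (Z=0):
  M0 = (-0.0875, +0.0875, 0)
  M1 = (+0.0875, +0.0875, 0)
  M2 = (+0.0875, -0.0875, 0)
  M3 = (-0.0875, -0.0875, 0)
rvec = (-0.0493, 0.0882, -0.1192), |rvec| = θ = 0.15626 rad = 8.953°
Rodrigues: sinθ=0.15563, 1−cosθ=0.01218; R = I + sinθ·[k]× + (1−cosθ)·[k]×²:
    [+0.98903 +0.11655 +0.09077]
    [-0.12089 +0.99170 +0.04385]
    [-0.08491 -0.05435 +0.99491]
t = (-0.0439, -0.1424, 1.0816) m
M0: Pc = R·M0+t = (-0.12024, -0.04505, +1.08427); u = 787.6·(-0.12024)/1.08427 + 330.1 = 242.7579, v = 892.8·(-0.04505)/1.08427 + 251.6 = 214.5063
M1: Pc = R·M1+t = (+0.05284, -0.06620, +1.06942); u = 787.6·(+0.05284)/1.06942 + 330.1 = 369.0138, v = 892.8·(-0.06620)/1.06942 + 251.6 = 196.3297
M2: Pc = R·M2+t = (+0.03244, -0.23975, +1.07893); u = 787.6·(+0.03244)/1.07893 + 330.1 = 353.7824, v = 892.8·(-0.23975)/1.07893 + 251.6 = 53.2085
M3: Pc = R·M3+t = (-0.14064, -0.21860, +1.09378); u = 787.6·(-0.14064)/1.09378 + 330.1 = 228.8312, v = 892.8·(-0.21860)/1.09378 + 251.6 = 73.1713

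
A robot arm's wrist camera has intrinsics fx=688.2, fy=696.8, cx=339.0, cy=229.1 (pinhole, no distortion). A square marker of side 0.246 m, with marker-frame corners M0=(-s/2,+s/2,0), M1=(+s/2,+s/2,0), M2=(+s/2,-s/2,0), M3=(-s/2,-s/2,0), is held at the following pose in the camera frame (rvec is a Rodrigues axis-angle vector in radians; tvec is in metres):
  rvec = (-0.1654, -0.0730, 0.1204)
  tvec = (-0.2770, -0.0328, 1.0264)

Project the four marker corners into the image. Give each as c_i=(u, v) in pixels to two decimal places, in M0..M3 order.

Intrinsics K: fx=688.2, fy=696.8, cx=339.0, cy=229.1
Marker side s = 0.246 m; corners in marker frame (Z=0):
  M0 = (-0.1230, +0.1230, 0)
  M1 = (+0.1230, +0.1230, 0)
  M2 = (+0.1230, -0.1230, 0)
  M3 = (-0.1230, -0.1230, 0)
rvec = (-0.1654, -0.0730, 0.1204), |rvec| = θ = 0.21721 rad = 12.445°
Rodrigues: sinθ=0.21551, 1−cosθ=0.02350; R = I + sinθ·[k]× + (1−cosθ)·[k]×²:
    [+0.99013 -0.11344 -0.08235]
    [+0.12547 +0.97916 +0.15973]
    [+0.06251 -0.16848 +0.98372]
t = (-0.2770, -0.0328, 1.0264) m
M0: Pc = R·M0+t = (-0.41274, +0.07220, +0.99799); u = 688.2·(-0.41274)/0.99799 + 339.0 = 54.3805, v = 696.8·(+0.07220)/0.99799 + 229.1 = 279.5128
M1: Pc = R·M1+t = (-0.16917, +0.10307, +1.01337); u = 688.2·(-0.16917)/1.01337 + 339.0 = 224.1142, v = 696.8·(+0.10307)/1.01337 + 229.1 = 299.9711
M2: Pc = R·M2+t = (-0.14126, -0.13780, +1.05481); u = 688.2·(-0.14126)/1.05481 + 339.0 = 246.8358, v = 696.8·(-0.13780)/1.05481 + 229.1 = 138.0682
M3: Pc = R·M3+t = (-0.38483, -0.16867, +1.03943); u = 688.2·(-0.38483)/1.03943 + 339.0 = 84.2061, v = 696.8·(-0.16867)/1.03943 + 229.1 = 116.0304

c0=(54.38, 279.51) c1=(224.11, 299.97) c2=(246.84, 138.07) c3=(84.21, 116.03)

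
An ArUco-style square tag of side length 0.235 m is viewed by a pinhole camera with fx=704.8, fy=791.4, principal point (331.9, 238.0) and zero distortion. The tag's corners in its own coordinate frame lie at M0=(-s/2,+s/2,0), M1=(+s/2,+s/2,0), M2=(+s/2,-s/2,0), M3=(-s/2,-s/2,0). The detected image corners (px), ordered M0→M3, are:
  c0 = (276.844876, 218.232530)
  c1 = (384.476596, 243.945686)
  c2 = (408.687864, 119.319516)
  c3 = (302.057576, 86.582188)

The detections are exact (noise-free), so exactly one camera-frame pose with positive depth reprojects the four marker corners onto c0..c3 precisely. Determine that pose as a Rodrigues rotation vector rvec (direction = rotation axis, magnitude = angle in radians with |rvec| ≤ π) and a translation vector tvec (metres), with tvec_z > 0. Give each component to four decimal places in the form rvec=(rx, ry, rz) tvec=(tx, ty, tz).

rvec=(0.0543, -0.3302, 0.2082) tvec=(0.0253, -0.1266, 1.4217)

Intrinsics K: fx=704.8, fy=791.4, cx=331.9, cy=238.0
Marker side s = 0.235 m; corners in marker frame (Z=0):
  M0 = (-0.1175, +0.1175, 0)
  M1 = (+0.1175, +0.1175, 0)
  M2 = (+0.1175, -0.1175, 0)
  M3 = (-0.1175, -0.1175, 0)
Detected image corners:
  c0 = (276.844876, 218.232530) px
  c1 = (384.476596, 243.945686) px
  c2 = (408.687864, 119.319516) px
  c3 = (302.057576, 86.582188) px
Planar DLT: solve 8×8 A·h = b for H (H[2,2]=1):
  H  [+534.85080 -100.52786 +344.44640]
  H  [+162.79142 +547.09101 +167.51561]
  H  [+0.23022 +0.01333 +1.00000]
B = K⁻¹H; ‖b₁‖=0.703360, ‖b₂‖=0.703360; λ = 2/(‖b₁‖+‖b₂‖) = 1.421747, sign → tz>0 ⇒ λ=+1.421747
r₁ = λ·B[:,0] = (+0.92478,+0.19402,+0.32732); r₂ = λ·B[:,1] = (-0.21171,+0.97715,+0.01895)
r₃ = r₁×r₂ = (-0.31616,-0.08682,+0.94472); SVD([r₁ r₂ r₃]) → R = UVᵀ:
  R  [+0.92478 -0.21171 -0.31616]
  R  [+0.19402 +0.97715 -0.08682]
  R  [+0.32732 +0.01895 +0.94472]
t = (+0.02531, -0.12662, +1.42175) m
tr R = 2.846651; θ = arccos((tr R − 1)/2) = 0.394144 rad = 22.583°
axis k = ((R−Rᵀ)₃₂, (R−Rᵀ)₁₃, (R−Rᵀ)₂₁) / (2 sinθ) = (+0.137717, -0.837833, +0.528270)
rvec = θ·k = (+0.054280, -0.330227, +0.208214)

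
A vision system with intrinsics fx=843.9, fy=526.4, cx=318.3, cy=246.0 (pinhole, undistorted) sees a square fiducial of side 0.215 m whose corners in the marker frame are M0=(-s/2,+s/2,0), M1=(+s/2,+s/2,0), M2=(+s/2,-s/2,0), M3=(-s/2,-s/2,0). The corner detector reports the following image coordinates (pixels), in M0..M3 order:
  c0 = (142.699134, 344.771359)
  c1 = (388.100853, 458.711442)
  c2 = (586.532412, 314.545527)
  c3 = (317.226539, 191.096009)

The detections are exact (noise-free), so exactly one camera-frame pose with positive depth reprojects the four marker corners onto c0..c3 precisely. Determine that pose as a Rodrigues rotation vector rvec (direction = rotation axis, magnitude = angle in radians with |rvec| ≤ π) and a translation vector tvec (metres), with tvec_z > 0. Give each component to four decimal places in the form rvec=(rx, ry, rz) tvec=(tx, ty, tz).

rvec=(0.2223, 0.0913, 0.6302) tvec=(0.0242, 0.0912, 0.5692)

Intrinsics K: fx=843.9, fy=526.4, cx=318.3, cy=246.0
Marker side s = 0.215 m; corners in marker frame (Z=0):
  M0 = (-0.1075, +0.1075, 0)
  M1 = (+0.1075, +0.1075, 0)
  M2 = (+0.1075, -0.1075, 0)
  M3 = (-0.1075, -0.1075, 0)
Detected image corners:
  c0 = (142.699134, 344.771359) px
  c1 = (388.100853, 458.711442) px
  c2 = (586.532412, 314.545527) px
  c3 = (317.226539, 191.096009) px
Planar DLT: solve 8×8 A·h = b for H (H[2,2]=1):
  H  [+1183.78208 -720.02449 +354.11236]
  H  [+541.27386 +827.00225 +330.37374]
  H  [-0.03000 +0.41028 +1.00000]
B = K⁻¹H; ‖b₁‖=1.756938, ‖b₂‖=1.756938; λ = 2/(‖b₁‖+‖b₂‖) = 0.569172, sign → tz>0 ⇒ λ=+0.569172
r₁ = λ·B[:,0] = (+0.80485,+0.59324,-0.01708); r₂ = λ·B[:,1] = (-0.57370,+0.78507,+0.23352)
r₃ = r₁×r₂ = (+0.15194,-0.17815,+0.97220); SVD([r₁ r₂ r₃]) → R = UVᵀ:
  R  [+0.80485 -0.57370 +0.15194]
  R  [+0.59324 +0.78507 -0.17815]
  R  [-0.01708 +0.23352 +0.97220]
t = (+0.02415, +0.09123, +0.56917) m
tr R = 2.562120; θ = arccos((tr R − 1)/2) = 0.674435 rad = 38.642°
axis k = ((R−Rᵀ)₃₂, (R−Rᵀ)₁₃, (R−Rᵀ)₂₁) / (2 sinθ) = (+0.329623, +0.135331, +0.934363)
rvec = θ·k = (+0.222309, +0.091272, +0.630167)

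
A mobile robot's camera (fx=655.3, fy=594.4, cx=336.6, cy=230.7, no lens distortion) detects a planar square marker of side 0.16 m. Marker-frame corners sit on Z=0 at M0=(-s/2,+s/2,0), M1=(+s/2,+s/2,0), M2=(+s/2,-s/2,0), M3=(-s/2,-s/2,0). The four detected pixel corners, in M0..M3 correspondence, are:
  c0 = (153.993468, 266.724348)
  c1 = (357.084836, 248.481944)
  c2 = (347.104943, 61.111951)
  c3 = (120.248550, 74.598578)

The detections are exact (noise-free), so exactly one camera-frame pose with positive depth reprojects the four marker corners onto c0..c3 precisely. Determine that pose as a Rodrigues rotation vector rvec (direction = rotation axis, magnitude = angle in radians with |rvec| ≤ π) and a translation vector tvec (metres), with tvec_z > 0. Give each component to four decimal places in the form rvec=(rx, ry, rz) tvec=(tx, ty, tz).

Intrinsics K: fx=655.3, fy=594.4, cx=336.6, cy=230.7
Marker side s = 0.16 m; corners in marker frame (Z=0):
  M0 = (-0.0800, +0.0800, 0)
  M1 = (+0.0800, +0.0800, 0)
  M2 = (+0.0800, -0.0800, 0)
  M3 = (-0.0800, -0.0800, 0)
Detected image corners:
  c0 = (153.993468, 266.724348) px
  c1 = (357.084836, 248.481944) px
  c2 = (347.104943, 61.111951) px
  c3 = (120.248550, 74.598578) px
Planar DLT: solve 8×8 A·h = b for H (H[2,2]=1):
  H  [+1391.61572 +299.09443 +247.02146]
  H  [-65.35154 +1294.58710 +167.67426]
  H  [+0.21261 +0.66931 +1.00000]
B = K⁻¹H; ‖b₁‖=2.034735, ‖b₂‖=2.034735; λ = 2/(‖b₁‖+‖b₂‖) = 0.491464, sign → tz>0 ⇒ λ=+0.491464
r₁ = λ·B[:,0] = (+0.99002,-0.09459,+0.10449); r₂ = λ·B[:,1] = (+0.05535,+0.94273,+0.32894)
r₃ = r₁×r₂ = (-0.12962,-0.31987,+0.93855); SVD([r₁ r₂ r₃]) → R = UVᵀ:
  R  [+0.99002 +0.05535 -0.12962]
  R  [-0.09459 +0.94273 -0.31987]
  R  [+0.10449 +0.32894 +0.93855]
t = (-0.06718, -0.05211, +0.49146) m
tr R = 2.871297; θ = arccos((tr R − 1)/2) = 0.360704 rad = 20.667°
axis k = ((R−Rᵀ)₃₂, (R−Rᵀ)₁₃, (R−Rᵀ)₂₁) / (2 sinθ) = (+0.919172, -0.331660, -0.212423)
rvec = θ·k = (+0.331549, -0.119631, -0.076622)

rvec=(0.3315, -0.1196, -0.0766) tvec=(-0.0672, -0.0521, 0.4915)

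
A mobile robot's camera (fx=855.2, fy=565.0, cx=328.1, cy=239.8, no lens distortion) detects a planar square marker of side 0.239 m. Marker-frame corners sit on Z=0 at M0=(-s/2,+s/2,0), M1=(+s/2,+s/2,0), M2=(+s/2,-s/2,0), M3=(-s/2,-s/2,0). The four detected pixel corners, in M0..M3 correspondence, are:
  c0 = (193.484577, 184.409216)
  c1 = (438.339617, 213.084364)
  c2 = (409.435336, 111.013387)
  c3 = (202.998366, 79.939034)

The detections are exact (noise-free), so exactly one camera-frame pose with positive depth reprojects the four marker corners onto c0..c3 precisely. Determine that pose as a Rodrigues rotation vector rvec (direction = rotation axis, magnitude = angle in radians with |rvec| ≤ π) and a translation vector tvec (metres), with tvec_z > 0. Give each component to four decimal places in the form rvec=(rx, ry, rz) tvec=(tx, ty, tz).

Intrinsics K: fx=855.2, fy=565.0, cx=328.1, cy=239.8
Marker side s = 0.239 m; corners in marker frame (Z=0):
  M0 = (-0.1195, +0.1195, 0)
  M1 = (+0.1195, +0.1195, 0)
  M2 = (+0.1195, -0.1195, 0)
  M3 = (-0.1195, -0.1195, 0)
Detected image corners:
  c0 = (193.484577, 184.409216) px
  c1 = (438.339617, 213.084364) px
  c2 = (409.435336, 111.013387) px
  c3 = (202.998366, 79.939034) px
Planar DLT: solve 8×8 A·h = b for H (H[2,2]=1):
  H  [+1032.68592 -182.18433 +314.78464]
  H  [+170.61269 +325.17023 +143.18260]
  H  [+0.30710 -0.72557 +1.00000]
B = K⁻¹H; ‖b₁‖=1.145098, ‖b₂‖=1.145098; λ = 2/(‖b₁‖+‖b₂‖) = 0.873288, sign → tz>0 ⇒ λ=+0.873288
r₁ = λ·B[:,0] = (+0.95164,+0.14988,+0.26819); r₂ = λ·B[:,1] = (+0.05706,+0.77153,-0.63363)
r₃ = r₁×r₂ = (-0.30188,+0.61829,+0.72566); SVD([r₁ r₂ r₃]) → R = UVᵀ:
  R  [+0.95164 +0.05706 -0.30188]
  R  [+0.14988 +0.77153 +0.61829]
  R  [+0.26819 -0.63363 +0.72566]
t = (-0.01360, -0.14934, +0.87329) m
tr R = 2.448822; θ = arccos((tr R − 1)/2) = 0.760617 rad = 43.580°
axis k = ((R−Rᵀ)₃₂, (R−Rᵀ)₁₃, (R−Rᵀ)₂₁) / (2 sinθ) = (-0.908023, -0.413476, +0.067324)
rvec = θ·k = (-0.690657, -0.314497, +0.051208)

rvec=(-0.6907, -0.3145, 0.0512) tvec=(-0.0136, -0.1493, 0.8733)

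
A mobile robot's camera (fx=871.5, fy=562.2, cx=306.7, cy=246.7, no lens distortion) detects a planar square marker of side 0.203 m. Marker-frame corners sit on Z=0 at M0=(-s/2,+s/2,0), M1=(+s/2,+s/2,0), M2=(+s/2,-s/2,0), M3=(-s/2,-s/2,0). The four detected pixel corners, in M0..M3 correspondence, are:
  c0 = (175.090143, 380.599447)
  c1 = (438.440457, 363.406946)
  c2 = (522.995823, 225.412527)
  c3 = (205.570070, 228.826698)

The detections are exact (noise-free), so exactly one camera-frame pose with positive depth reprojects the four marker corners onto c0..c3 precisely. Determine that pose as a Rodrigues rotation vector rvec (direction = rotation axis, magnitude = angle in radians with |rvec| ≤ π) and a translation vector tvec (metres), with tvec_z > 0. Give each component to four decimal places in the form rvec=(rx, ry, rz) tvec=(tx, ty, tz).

rvec=(0.6626, -0.3151, 0.0805) tvec=(0.0224, 0.0618, 0.5777)

Intrinsics K: fx=871.5, fy=562.2, cx=306.7, cy=246.7
Marker side s = 0.203 m; corners in marker frame (Z=0):
  M0 = (-0.1015, +0.1015, 0)
  M1 = (+0.1015, +0.1015, 0)
  M2 = (+0.1015, -0.1015, 0)
  M3 = (-0.1015, -0.1015, 0)
Detected image corners:
  c0 = (175.090143, 380.599447) px
  c1 = (438.440457, 363.406946) px
  c2 = (522.995823, 225.412527) px
  c3 = (205.570070, 228.826698) px
Planar DLT: solve 8×8 A·h = b for H (H[2,2]=1):
  H  [+1598.26146 +53.10543 +340.51112]
  H  [+107.87710 +1018.76368 +306.81171]
  H  [+0.54133 +1.02455 +1.00000]
B = K⁻¹H; ‖b₁‖=1.730876, ‖b₂‖=1.730876; λ = 2/(‖b₁‖+‖b₂‖) = 0.577742, sign → tz>0 ⇒ λ=+0.577742
r₁ = λ·B[:,0] = (+0.94947,-0.02638,+0.31275); r₂ = λ·B[:,1] = (-0.17311,+0.78718,+0.59193)
r₃ = r₁×r₂ = (-0.26181,-0.61616,+0.74284); SVD([r₁ r₂ r₃]) → R = UVᵀ:
  R  [+0.94947 -0.17311 -0.26181]
  R  [-0.02638 +0.78718 -0.61616]
  R  [+0.31275 +0.59193 +0.74284]
t = (+0.02241, +0.06177, +0.57774) m
tr R = 2.479492; θ = arccos((tr R − 1)/2) = 0.738103 rad = 42.290°
axis k = ((R−Rᵀ)₃₂, (R−Rᵀ)₁₃, (R−Rᵀ)₂₁) / (2 sinθ) = (+0.897687, -0.426933, +0.109029)
rvec = θ·k = (+0.662585, -0.315120, +0.080475)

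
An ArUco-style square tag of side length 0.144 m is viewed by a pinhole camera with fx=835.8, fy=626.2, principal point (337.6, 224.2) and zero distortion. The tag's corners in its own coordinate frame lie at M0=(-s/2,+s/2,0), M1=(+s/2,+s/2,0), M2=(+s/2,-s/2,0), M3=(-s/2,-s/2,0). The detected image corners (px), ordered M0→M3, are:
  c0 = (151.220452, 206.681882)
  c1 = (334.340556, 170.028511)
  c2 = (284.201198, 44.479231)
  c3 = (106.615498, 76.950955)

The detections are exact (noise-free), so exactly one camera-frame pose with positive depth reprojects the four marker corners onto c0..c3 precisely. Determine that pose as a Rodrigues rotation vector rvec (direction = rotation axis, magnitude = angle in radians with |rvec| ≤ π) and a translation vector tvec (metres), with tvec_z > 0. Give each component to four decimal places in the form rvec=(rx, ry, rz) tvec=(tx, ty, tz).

Intrinsics K: fx=835.8, fy=626.2, cx=337.6, cy=224.2
Marker side s = 0.144 m; corners in marker frame (Z=0):
  M0 = (-0.0720, +0.0720, 0)
  M1 = (+0.0720, +0.0720, 0)
  M2 = (+0.0720, -0.0720, 0)
  M3 = (-0.0720, -0.0720, 0)
Detected image corners:
  c0 = (151.220452, 206.681882) px
  c1 = (334.340556, 170.028511) px
  c2 = (284.201198, 44.479231) px
  c3 = (106.615498, 76.950955) px
Planar DLT: solve 8×8 A·h = b for H (H[2,2]=1):
  H  [+1286.83118 +273.38035 +219.68928]
  H  [-220.00889 +854.49969 +123.16735]
  H  [+0.15853 -0.25474 +1.00000]
B = K⁻¹H; ‖b₁‖=1.539185, ‖b₂‖=1.539185; λ = 2/(‖b₁‖+‖b₂‖) = 0.649695, sign → tz>0 ⇒ λ=+0.649695
r₁ = λ·B[:,0] = (+0.95869,-0.26514,+0.10300); r₂ = λ·B[:,1] = (+0.27936,+0.94582,-0.16550)
r₃ = r₁×r₂ = (-0.05353,+0.18744,+0.98082); SVD([r₁ r₂ r₃]) → R = UVᵀ:
  R  [+0.95869 +0.27936 -0.05353]
  R  [-0.26514 +0.94582 +0.18744]
  R  [+0.10300 -0.16550 +0.98082]
t = (-0.09166, -0.10482, +0.64969) m
tr R = 2.885325; θ = arccos((tr R − 1)/2) = 0.340276 rad = 19.496°
axis k = ((R−Rᵀ)₃₂, (R−Rᵀ)₁₃, (R−Rᵀ)₂₁) / (2 sinθ) = (-0.528759, -0.234503, -0.815734)
rvec = θ·k = (-0.179924, -0.079796, -0.277575)

rvec=(-0.1799, -0.0798, -0.2776) tvec=(-0.0917, -0.1048, 0.6497)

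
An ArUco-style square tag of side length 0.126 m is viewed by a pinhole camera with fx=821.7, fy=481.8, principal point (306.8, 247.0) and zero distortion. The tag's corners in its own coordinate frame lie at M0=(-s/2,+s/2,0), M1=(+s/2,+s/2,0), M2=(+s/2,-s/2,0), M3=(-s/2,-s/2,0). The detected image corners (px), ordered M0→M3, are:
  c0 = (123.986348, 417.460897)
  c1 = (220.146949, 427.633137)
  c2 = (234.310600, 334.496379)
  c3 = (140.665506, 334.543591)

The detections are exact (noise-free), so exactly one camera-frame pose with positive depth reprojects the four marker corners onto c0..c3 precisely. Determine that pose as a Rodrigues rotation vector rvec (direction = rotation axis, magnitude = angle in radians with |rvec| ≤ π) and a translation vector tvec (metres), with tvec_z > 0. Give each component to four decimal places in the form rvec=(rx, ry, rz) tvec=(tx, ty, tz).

Intrinsics K: fx=821.7, fy=481.8, cx=306.8, cy=247.0
Marker side s = 0.126 m; corners in marker frame (Z=0):
  M0 = (-0.0630, +0.0630, 0)
  M1 = (+0.0630, +0.0630, 0)
  M2 = (+0.0630, -0.0630, 0)
  M3 = (-0.0630, -0.0630, 0)
Detected image corners:
  c0 = (123.986348, 417.460897) px
  c1 = (220.146949, 427.633137) px
  c2 = (234.310600, 334.496379) px
  c3 = (140.665506, 334.543591) px
Planar DLT: solve 8×8 A·h = b for H (H[2,2]=1):
  H  [+591.01728 -187.09495 +177.25756]
  H  [-301.74129 +561.28226 +377.40061]
  H  [-0.90087 -0.35675 +1.00000]
B = K⁻¹H; ‖b₁‖=1.397475, ‖b₂‖=1.397475; λ = 2/(‖b₁‖+‖b₂‖) = 0.715576, sign → tz>0 ⇒ λ=+0.715576
r₁ = λ·B[:,0] = (+0.75538,-0.11767,-0.64464); r₂ = λ·B[:,1] = (-0.06762,+0.96450,-0.25528)
r₃ = r₁×r₂ = (+0.65179,+0.23642,+0.72060); SVD([r₁ r₂ r₃]) → R = UVᵀ:
  R  [+0.75538 -0.06762 +0.65179]
  R  [-0.11767 +0.96450 +0.23642]
  R  [-0.64464 -0.25528 +0.72060]
t = (-0.11281, +0.19367, +0.71558) m
tr R = 2.440480; θ = arccos((tr R − 1)/2) = 0.766648 rad = 43.926°
axis k = ((R−Rᵀ)₃₂, (R−Rᵀ)₁₃, (R−Rᵀ)₂₁) / (2 sinθ) = (-0.354397, +0.934399, -0.036076)
rvec = θ·k = (-0.271698, +0.716355, -0.027658)

rvec=(-0.2717, 0.7164, -0.0277) tvec=(-0.1128, 0.1937, 0.7156)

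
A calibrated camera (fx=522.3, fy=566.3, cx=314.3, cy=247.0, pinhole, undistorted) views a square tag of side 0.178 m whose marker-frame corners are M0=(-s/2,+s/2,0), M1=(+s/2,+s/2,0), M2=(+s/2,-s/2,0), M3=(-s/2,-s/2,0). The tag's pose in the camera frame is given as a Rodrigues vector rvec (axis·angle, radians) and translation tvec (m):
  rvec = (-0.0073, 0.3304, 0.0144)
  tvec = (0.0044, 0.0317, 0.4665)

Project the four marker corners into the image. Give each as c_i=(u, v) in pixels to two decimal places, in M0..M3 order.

c0=(228.67, 383.77) c1=(418.49, 404.82) c2=(421.54, 174.43) c3=(231.70, 180.25)

Intrinsics K: fx=522.3, fy=566.3, cx=314.3, cy=247.0
Marker side s = 0.178 m; corners in marker frame (Z=0):
  M0 = (-0.0890, +0.0890, 0)
  M1 = (+0.0890, +0.0890, 0)
  M2 = (+0.0890, -0.0890, 0)
  M3 = (-0.0890, -0.0890, 0)
rvec = (-0.0073, 0.3304, 0.0144), |rvec| = θ = 0.33079 rad = 18.953°
Rodrigues: sinθ=0.32479, 1−cosθ=0.05422; R = I + sinθ·[k]× + (1−cosθ)·[k]×²:
    [+0.94581 -0.01533 +0.32436]
    [+0.01294 +0.99987 +0.00952]
    [-0.32446 -0.00481 +0.94589]
t = (0.0044, 0.0317, 0.4665) m
M0: Pc = R·M0+t = (-0.08114, +0.11954, +0.49495); u = 522.3·(-0.08114)/0.49495 + 314.3 = 228.6741, v = 566.3·(+0.11954)/0.49495 + 247.0 = 383.7688
M1: Pc = R·M1+t = (+0.08721, +0.12184, +0.43720); u = 522.3·(+0.08721)/0.43720 + 314.3 = 418.4894, v = 566.3·(+0.12184)/0.43720 + 247.0 = 404.8204
M2: Pc = R·M2+t = (+0.08994, -0.05614, +0.43805); u = 522.3·(+0.08994)/0.43805 + 314.3 = 421.5401, v = 566.3·(-0.05614)/0.43805 + 247.0 = 174.4283
M3: Pc = R·M3+t = (-0.07841, -0.05844, +0.49580); u = 522.3·(-0.07841)/0.49580 + 314.3 = 231.6973, v = 566.3·(-0.05844)/0.49580 + 247.0 = 180.2503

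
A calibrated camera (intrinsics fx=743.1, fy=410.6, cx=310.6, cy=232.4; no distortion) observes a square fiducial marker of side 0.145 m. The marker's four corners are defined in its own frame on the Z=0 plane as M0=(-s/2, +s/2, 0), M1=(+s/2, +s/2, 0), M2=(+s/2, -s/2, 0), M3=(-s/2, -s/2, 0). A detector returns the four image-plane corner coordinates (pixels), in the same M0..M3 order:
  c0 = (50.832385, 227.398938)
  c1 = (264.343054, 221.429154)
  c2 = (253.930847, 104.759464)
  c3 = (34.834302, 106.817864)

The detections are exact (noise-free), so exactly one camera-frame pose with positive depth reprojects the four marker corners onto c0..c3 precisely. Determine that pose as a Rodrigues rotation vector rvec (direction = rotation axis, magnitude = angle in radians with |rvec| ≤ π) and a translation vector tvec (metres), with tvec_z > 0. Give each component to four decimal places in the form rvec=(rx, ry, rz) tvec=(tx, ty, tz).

Intrinsics K: fx=743.1, fy=410.6, cx=310.6, cy=232.4
Marker side s = 0.145 m; corners in marker frame (Z=0):
  M0 = (-0.0725, +0.0725, 0)
  M1 = (+0.0725, +0.0725, 0)
  M2 = (+0.0725, -0.0725, 0)
  M3 = (-0.0725, -0.0725, 0)
Detected image corners:
  c0 = (50.832385, 227.398938) px
  c1 = (264.343054, 221.429154) px
  c2 = (253.930847, 104.759464) px
  c3 = (34.834302, 106.817864) px
Planar DLT: solve 8×8 A·h = b for H (H[2,2]=1):
  H  [+1526.69101 +115.48770 +152.89010]
  H  [+10.61547 +844.93466 +165.77216]
  H  [+0.23294 +0.16388 +1.00000]
B = K⁻¹H; ‖b₁‖=1.973786, ‖b₂‖=1.973786; λ = 2/(‖b₁‖+‖b₂‖) = 0.506640, sign → tz>0 ⇒ λ=+0.506640
r₁ = λ·B[:,0] = (+0.99156,-0.05370,+0.11802); r₂ = λ·B[:,1] = (+0.04404,+0.99557,+0.08303)
r₃ = r₁×r₂ = (-0.12195,-0.07713,+0.98953); SVD([r₁ r₂ r₃]) → R = UVᵀ:
  R  [+0.99156 +0.04404 -0.12195]
  R  [-0.05370 +0.99557 -0.07713]
  R  [+0.11802 +0.08303 +0.98953]
t = (-0.10753, -0.08221, +0.50664) m
tr R = 2.976667; θ = arccos((tr R − 1)/2) = 0.152901 rad = 8.761°
axis k = ((R−Rᵀ)₃₂, (R−Rᵀ)₁₃, (R−Rᵀ)₂₁) / (2 sinθ) = (+0.525769, -0.787795, -0.320851)
rvec = θ·k = (+0.080391, -0.120455, -0.049059)

rvec=(0.0804, -0.1205, -0.0491) tvec=(-0.1075, -0.0822, 0.5066)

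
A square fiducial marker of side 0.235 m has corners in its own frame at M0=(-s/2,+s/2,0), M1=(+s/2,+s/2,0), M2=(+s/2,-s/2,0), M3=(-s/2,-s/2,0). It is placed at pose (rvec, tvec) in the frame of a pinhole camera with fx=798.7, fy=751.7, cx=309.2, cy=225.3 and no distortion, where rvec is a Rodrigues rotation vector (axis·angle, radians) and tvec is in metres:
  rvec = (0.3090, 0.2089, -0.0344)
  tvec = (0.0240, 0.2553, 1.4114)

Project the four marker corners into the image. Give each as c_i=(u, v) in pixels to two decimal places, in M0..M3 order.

Intrinsics K: fx=798.7, fy=751.7, cx=309.2, cy=225.3
Marker side s = 0.235 m; corners in marker frame (Z=0):
  M0 = (-0.1175, +0.1175, 0)
  M1 = (+0.1175, +0.1175, 0)
  M2 = (+0.1175, -0.1175, 0)
  M3 = (-0.1175, -0.1175, 0)
rvec = (0.3090, 0.2089, -0.0344), |rvec| = θ = 0.37457 rad = 21.461°
Rodrigues: sinθ=0.36587, 1−cosθ=0.06934; R = I + sinθ·[k]× + (1−cosθ)·[k]×²:
    [+0.97785 +0.06550 +0.19880]
    [-0.00170 +0.95223 -0.30538]
    [-0.20930 +0.29827 +0.93125]
t = (0.0240, 0.2553, 1.4114) m
M0: Pc = R·M0+t = (-0.08320, +0.36739, +1.47104); u = 798.7·(-0.08320)/1.47104 + 309.2 = 264.0261, v = 751.7·(+0.36739)/1.47104 + 225.3 = 413.0344
M1: Pc = R·M1+t = (+0.14659, +0.36699, +1.42185); u = 798.7·(+0.14659)/1.42185 + 309.2 = 391.5462, v = 751.7·(+0.36699)/1.42185 + 225.3 = 419.3172
M2: Pc = R·M2+t = (+0.13120, +0.14321, +1.35176); u = 798.7·(+0.13120)/1.35176 + 309.2 = 386.7213, v = 751.7·(+0.14321)/1.35176 + 225.3 = 304.9393
M3: Pc = R·M3+t = (-0.09859, +0.14361, +1.40095); u = 798.7·(-0.09859)/1.40095 + 309.2 = 252.9903, v = 751.7·(+0.14361)/1.40095 + 225.3 = 302.3578

c0=(264.03, 413.03) c1=(391.55, 419.32) c2=(386.72, 304.94) c3=(252.99, 302.36)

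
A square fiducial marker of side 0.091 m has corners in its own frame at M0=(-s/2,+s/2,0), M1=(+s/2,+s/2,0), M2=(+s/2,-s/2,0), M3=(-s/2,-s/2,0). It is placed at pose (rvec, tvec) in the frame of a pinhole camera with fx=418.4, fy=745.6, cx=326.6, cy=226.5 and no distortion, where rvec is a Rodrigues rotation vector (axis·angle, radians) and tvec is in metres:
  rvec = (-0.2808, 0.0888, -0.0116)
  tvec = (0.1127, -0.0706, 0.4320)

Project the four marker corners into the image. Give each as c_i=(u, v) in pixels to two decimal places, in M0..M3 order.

c0=(393.16, 181.05) c1=(485.69, 176.31) c2=(476.66, 31.26) c3=(389.50, 38.27)

Intrinsics K: fx=418.4, fy=745.6, cx=326.6, cy=226.5
Marker side s = 0.091 m; corners in marker frame (Z=0):
  M0 = (-0.0455, +0.0455, 0)
  M1 = (+0.0455, +0.0455, 0)
  M2 = (+0.0455, -0.0455, 0)
  M3 = (-0.0455, -0.0455, 0)
rvec = (-0.2808, 0.0888, -0.0116), |rvec| = θ = 0.29473 rad = 16.887°
Rodrigues: sinθ=0.29049, 1−cosθ=0.04312; R = I + sinθ·[k]× + (1−cosθ)·[k]×²:
    [+0.99602 -0.00094 +0.08914]
    [-0.02381 +0.96079 +0.27624]
    [-0.08590 -0.27726 +0.95695]
t = (0.1127, -0.0706, 0.4320) m
M0: Pc = R·M0+t = (+0.06734, -0.02580, +0.42329); u = 418.4·(+0.06734)/0.42329 + 326.6 = 393.1597, v = 745.6·(-0.02580)/0.42329 + 226.5 = 181.0542
M1: Pc = R·M1+t = (+0.15798, -0.02797, +0.41548); u = 418.4·(+0.15798)/0.41548 + 326.6 = 485.6877, v = 745.6·(-0.02797)/0.41548 + 226.5 = 176.3108
M2: Pc = R·M2+t = (+0.15806, -0.11540, +0.44071); u = 418.4·(+0.15806)/0.44071 + 326.6 = 476.6614, v = 745.6·(-0.11540)/0.44071 + 226.5 = 31.2640
M3: Pc = R·M3+t = (+0.06742, -0.11323, +0.44852); u = 418.4·(+0.06742)/0.44852 + 326.6 = 389.4957, v = 745.6·(-0.11323)/0.44852 + 226.5 = 38.2686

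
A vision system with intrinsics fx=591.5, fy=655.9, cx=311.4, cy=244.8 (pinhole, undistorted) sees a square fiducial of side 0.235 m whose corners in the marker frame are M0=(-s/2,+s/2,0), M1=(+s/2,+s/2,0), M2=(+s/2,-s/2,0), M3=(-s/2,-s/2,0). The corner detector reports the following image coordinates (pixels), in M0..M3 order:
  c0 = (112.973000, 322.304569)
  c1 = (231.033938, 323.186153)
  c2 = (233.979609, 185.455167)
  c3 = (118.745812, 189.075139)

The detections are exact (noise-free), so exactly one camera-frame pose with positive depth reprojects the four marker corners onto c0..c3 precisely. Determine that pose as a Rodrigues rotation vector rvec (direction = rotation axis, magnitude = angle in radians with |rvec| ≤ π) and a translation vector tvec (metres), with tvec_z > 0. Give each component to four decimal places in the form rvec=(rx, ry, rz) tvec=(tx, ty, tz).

Intrinsics K: fx=591.5, fy=655.9, cx=311.4, cy=244.8
Marker side s = 0.235 m; corners in marker frame (Z=0):
  M0 = (-0.1175, +0.1175, 0)
  M1 = (+0.1175, +0.1175, 0)
  M2 = (+0.1175, -0.1175, 0)
  M3 = (-0.1175, -0.1175, 0)
Detected image corners:
  c0 = (112.973000, 322.304569) px
  c1 = (231.033938, 323.186153) px
  c2 = (233.979609, 185.455167) px
  c3 = (118.745812, 189.075139) px
Planar DLT: solve 8×8 A·h = b for H (H[2,2]=1):
  H  [+471.47643 -37.54249 +173.23440]
  H  [-42.28315 +548.69342 +254.15344]
  H  [-0.14249 -0.10846 +1.00000]
B = K⁻¹H; ‖b₁‖=0.883734, ‖b₂‖=0.883734; λ = 2/(‖b₁‖+‖b₂‖) = 1.131562, sign → tz>0 ⇒ λ=+1.131562
r₁ = λ·B[:,0] = (+0.98683,-0.01277,-0.16123); r₂ = λ·B[:,1] = (-0.00721,+0.99241,-0.12273)
r₃ = r₁×r₂ = (+0.16158,+0.12228,+0.97926); SVD([r₁ r₂ r₃]) → R = UVᵀ:
  R  [+0.98683 -0.00721 +0.16158]
  R  [-0.01277 +0.99241 +0.12228]
  R  [-0.16123 -0.12273 +0.97926]
t = (-0.26432, +0.01614, +1.13156) m
tr R = 2.958504; θ = arccos((tr R − 1)/2) = 0.204060 rad = 11.692°
axis k = ((R−Rᵀ)₃₂, (R−Rᵀ)₁₃, (R−Rᵀ)₂₁) / (2 sinθ) = (-0.604509, +0.796480, -0.013724)
rvec = θ·k = (-0.123356, +0.162530, -0.002800)

rvec=(-0.1234, 0.1625, -0.0028) tvec=(-0.2643, 0.0161, 1.1316)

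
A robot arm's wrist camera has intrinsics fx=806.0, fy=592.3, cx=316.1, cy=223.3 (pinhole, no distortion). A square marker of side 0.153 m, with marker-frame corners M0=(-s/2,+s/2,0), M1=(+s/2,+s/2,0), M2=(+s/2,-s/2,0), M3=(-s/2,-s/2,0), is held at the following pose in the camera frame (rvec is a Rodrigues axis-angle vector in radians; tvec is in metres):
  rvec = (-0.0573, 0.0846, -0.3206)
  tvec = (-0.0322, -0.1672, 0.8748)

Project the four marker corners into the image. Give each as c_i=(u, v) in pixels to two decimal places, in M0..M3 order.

Intrinsics K: fx=806.0, fy=592.3, cx=316.1, cy=223.3
Marker side s = 0.153 m; corners in marker frame (Z=0):
  M0 = (-0.0765, +0.0765, 0)
  M1 = (+0.0765, +0.0765, 0)
  M2 = (+0.0765, -0.0765, 0)
  M3 = (-0.0765, -0.0765, 0)
rvec = (-0.0573, 0.0846, -0.3206), |rvec| = θ = 0.33649 rad = 19.279°
Rodrigues: sinθ=0.33017, 1−cosθ=0.05608; R = I + sinθ·[k]× + (1−cosθ)·[k]×²:
    [+0.94555 +0.31218 +0.09211]
    [-0.31699 +0.94746 +0.04279]
    [-0.07391 -0.06966 +0.99483]
t = (-0.0322, -0.1672, 0.8748) m
M0: Pc = R·M0+t = (-0.08065, -0.07047, +0.87513); u = 806.0·(-0.08065)/0.87513 + 316.1 = 241.8184, v = 592.3·(-0.07047)/0.87513 + 223.3 = 175.6050
M1: Pc = R·M1+t = (+0.06402, -0.11897, +0.86382); u = 806.0·(+0.06402)/0.86382 + 316.1 = 375.8316, v = 592.3·(-0.11897)/0.86382 + 223.3 = 141.7261
M2: Pc = R·M2+t = (+0.01625, -0.26393, +0.87447); u = 806.0·(+0.01625)/0.87447 + 316.1 = 331.0796, v = 592.3·(-0.26393)/0.87447 + 223.3 = 44.5344
M3: Pc = R·M3+t = (-0.12842, -0.21543, +0.88578); u = 806.0·(-0.12842)/0.88578 + 316.1 = 199.2503, v = 592.3·(-0.21543)/0.88578 + 223.3 = 79.2465

c0=(241.82, 175.60) c1=(375.83, 141.73) c2=(331.08, 44.53) c3=(199.25, 79.25)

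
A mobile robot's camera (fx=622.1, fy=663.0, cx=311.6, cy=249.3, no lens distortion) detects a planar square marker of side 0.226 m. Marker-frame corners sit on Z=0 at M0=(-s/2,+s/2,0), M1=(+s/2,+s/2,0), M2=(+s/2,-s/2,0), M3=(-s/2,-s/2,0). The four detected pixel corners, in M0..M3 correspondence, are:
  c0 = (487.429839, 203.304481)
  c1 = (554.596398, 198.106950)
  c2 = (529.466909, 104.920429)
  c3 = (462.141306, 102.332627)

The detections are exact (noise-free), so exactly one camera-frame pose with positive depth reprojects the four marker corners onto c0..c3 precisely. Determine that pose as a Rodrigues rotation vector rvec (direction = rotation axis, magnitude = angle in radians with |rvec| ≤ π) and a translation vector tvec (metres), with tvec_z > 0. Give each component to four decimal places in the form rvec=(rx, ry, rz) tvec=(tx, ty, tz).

rvec=(-0.2292, -0.5247, -0.1543) tvec=(0.4610, -0.2138, 1.4486)

Intrinsics K: fx=622.1, fy=663.0, cx=311.6, cy=249.3
Marker side s = 0.226 m; corners in marker frame (Z=0):
  M0 = (-0.1130, +0.1130, 0)
  M1 = (+0.1130, +0.1130, 0)
  M2 = (+0.1130, -0.1130, 0)
  M3 = (-0.1130, -0.1130, 0)
Detected image corners:
  c0 = (487.429839, 203.304481) px
  c1 = (554.596398, 198.106950) px
  c2 = (529.466909, 104.920429) px
  c3 = (462.141306, 102.332627) px
Planar DLT: solve 8×8 A·h = b for H (H[2,2]=1):
  H  [+477.12844 +49.53240 +509.57691]
  H  [+48.21007 +410.31058 +151.47122]
  H  [+0.35321 -0.12194 +1.00000]
B = K⁻¹H; ‖b₁‖=0.690307, ‖b₂‖=0.690307; λ = 2/(‖b₁‖+‖b₂‖) = 1.448630, sign → tz>0 ⇒ λ=+1.448630
r₁ = λ·B[:,0] = (+0.85476,-0.08706,+0.51167); r₂ = λ·B[:,1] = (+0.20382,+0.96294,-0.17665)
r₃ = r₁×r₂ = (-0.47733,+0.25529,+0.84083); SVD([r₁ r₂ r₃]) → R = UVᵀ:
  R  [+0.85476 +0.20382 -0.47733]
  R  [-0.08706 +0.96294 +0.25529]
  R  [+0.51167 -0.17665 +0.84083]
t = (+0.46101, -0.21375, +1.44863) m
tr R = 2.658524; θ = arccos((tr R − 1)/2) = 0.593010 rad = 33.977°
axis k = ((R−Rᵀ)₃₂, (R−Rᵀ)₁₃, (R−Rᵀ)₂₁) / (2 sinθ) = (-0.386447, -0.884833, -0.260248)
rvec = θ·k = (-0.229167, -0.524715, -0.154330)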